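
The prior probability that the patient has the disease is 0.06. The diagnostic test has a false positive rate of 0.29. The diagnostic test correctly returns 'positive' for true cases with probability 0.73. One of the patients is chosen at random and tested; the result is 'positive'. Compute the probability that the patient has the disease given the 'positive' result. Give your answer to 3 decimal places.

P(H | E) ≈ 0.138

Write H for 'the patient has the disease'. Prior odds H:¬H = 0.06/0.94 = 0.063830. For the 'positive' outcome, the likelihood ratio is 0.73/0.29 = 2.5172.
Posterior odds = 0.063830 × 2.5172 = 0.16067, so P(H|E) = 0.16067/(1+0.16067) = 0.138.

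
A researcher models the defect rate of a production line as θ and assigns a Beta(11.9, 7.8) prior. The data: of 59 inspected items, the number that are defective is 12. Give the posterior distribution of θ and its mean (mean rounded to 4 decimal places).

Observing 12 successes and 47 failures updates Beta(11.9, 7.8) by adding the success and failure counts to the two shape parameters: α = 11.9+12 = 23.9, β = 7.8+47 = 54.8.
Posterior mean = α/(α+β) = 23.9/78.7 = 0.3037.

Posterior: Beta(23.9, 54.8); mean ≈ 0.3037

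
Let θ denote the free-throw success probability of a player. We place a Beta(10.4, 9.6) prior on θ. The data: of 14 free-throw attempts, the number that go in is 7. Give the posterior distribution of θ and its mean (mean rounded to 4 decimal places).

Observing 7 successes and 7 failures updates Beta(10.4, 9.6) by adding the success and failure counts to the two shape parameters: α = 10.4+7 = 17.4, β = 9.6+7 = 16.6.
E[θ | data] = 17.4/(17.4+16.6) = 0.5118.

Posterior: Beta(17.4, 16.6); mean ≈ 0.5118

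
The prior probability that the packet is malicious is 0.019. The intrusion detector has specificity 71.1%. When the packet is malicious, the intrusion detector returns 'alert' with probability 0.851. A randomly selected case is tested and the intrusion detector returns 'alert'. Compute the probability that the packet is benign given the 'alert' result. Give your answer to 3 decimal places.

Let H be the event that the packet is malicious. P(H) = 0.019, so P(¬H) = 0.981. With E the 'alert' result, P(E|H) = 0.851 and P(E|¬H) = 0.289.
P(E) = 0.851·0.019 + 0.289·0.981 = 0.016169 + 0.28351 = 0.29968.
By Bayes' theorem, P(H|E) = 0.016169 / 0.29968 = 0.054. Hence P(¬H|E) = 1 − 0.054 = 0.946.

P(¬H | E) ≈ 0.946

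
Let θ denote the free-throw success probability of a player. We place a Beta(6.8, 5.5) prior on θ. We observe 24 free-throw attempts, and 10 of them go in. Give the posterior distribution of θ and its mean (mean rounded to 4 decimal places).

Posterior: Beta(16.8, 19.5); mean ≈ 0.4628

The binomial likelihood is conjugate to the Beta prior: with 10 successes and 14 failures, the posterior is Beta(6.8+10, 5.5+14) = Beta(16.8, 19.5).
E[θ | data] = 16.8/(16.8+19.5) = 0.4628.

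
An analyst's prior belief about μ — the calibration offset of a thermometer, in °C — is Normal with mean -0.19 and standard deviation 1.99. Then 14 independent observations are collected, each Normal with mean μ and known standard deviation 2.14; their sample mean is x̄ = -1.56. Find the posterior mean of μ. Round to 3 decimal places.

With known σ, the Normal prior is conjugate. Weight on the data is w = (n/σ²)/(n/σ² + 1/τ₀²) = 3.05704/(3.05704+0.252519) = 0.92370.
Posterior mean = w·x̄ + (1−w)·μ₀ = 0.92370·-1.56 + 0.076300·-0.19 = -1.455.

Posterior mean ≈ -1.455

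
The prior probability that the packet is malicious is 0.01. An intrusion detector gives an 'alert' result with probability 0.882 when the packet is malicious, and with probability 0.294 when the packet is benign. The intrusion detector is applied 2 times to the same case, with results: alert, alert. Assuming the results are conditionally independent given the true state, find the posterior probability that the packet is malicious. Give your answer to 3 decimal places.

Posterior P(H) ≈ 0.083

Let H be the event that the packet is malicious; start with P(H) = 0.01. P('alert'|H) = 0.882, P('alert'|¬H) = 0.294.
Update on result 1 ('alert'): P(H) ← 0.882·0.0100 / (0.882·0.0100 + 0.294·0.9900) = 0.0088200/0.29988 = 0.0294.
Update on result 2 ('alert'): P(H) ← 0.882·0.0294 / (0.882·0.0294 + 0.294·0.9706) = 0.025941/0.31129 = 0.0833.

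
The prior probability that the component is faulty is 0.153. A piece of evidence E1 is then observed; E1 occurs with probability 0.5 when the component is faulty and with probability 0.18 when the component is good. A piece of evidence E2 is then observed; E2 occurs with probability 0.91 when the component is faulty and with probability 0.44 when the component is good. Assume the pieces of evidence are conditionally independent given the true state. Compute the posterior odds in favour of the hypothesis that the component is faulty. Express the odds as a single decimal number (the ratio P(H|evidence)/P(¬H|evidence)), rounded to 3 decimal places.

Prior odds = 0.153/(1−0.153) = 0.18064.
Likelihood ratio for E1 = 0.5/0.18 = 2.7778.
Likelihood ratio for E2 = 0.91/0.44 = 2.0682.
Posterior odds = prior odds × LR₁ × LR₂ = 1.0378.

Posterior odds ≈ 1.038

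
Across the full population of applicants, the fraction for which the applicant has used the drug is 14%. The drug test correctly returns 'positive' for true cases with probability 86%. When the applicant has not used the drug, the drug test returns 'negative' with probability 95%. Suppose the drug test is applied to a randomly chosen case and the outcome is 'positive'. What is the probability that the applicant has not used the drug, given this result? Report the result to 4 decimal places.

P(¬H | E) ≈ 0.2632

Write H for 'the applicant has used the drug'. Prior odds H:¬H = 0.14/0.86 = 0.16279. For the 'positive' outcome, the likelihood ratio is 0.86/0.05 = 17.200.
Posterior odds = 0.16279 × 17.200 = 2.8000, so P(H|E) = 2.8000/(1+2.8000) = 0.7368. Then P(¬H|E) = 1 − 0.7368 = 0.2632.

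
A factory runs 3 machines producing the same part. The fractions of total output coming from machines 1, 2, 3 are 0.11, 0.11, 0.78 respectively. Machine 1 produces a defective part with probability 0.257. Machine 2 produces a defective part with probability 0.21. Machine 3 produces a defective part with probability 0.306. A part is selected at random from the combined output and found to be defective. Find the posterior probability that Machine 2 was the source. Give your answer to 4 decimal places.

Tabulate prior·likelihood by source: [1] prior 0.11, lik 0.257, product 0.02827; [2] prior 0.11, lik 0.21, product 0.02310; [3] prior 0.78, lik 0.306, product 0.2387.
Normalizing constant = 0.29005; the posterior for Machine 2 is its product over the sum, 0.02310/0.29005 = 0.0796.

Posterior probability ≈ 0.0796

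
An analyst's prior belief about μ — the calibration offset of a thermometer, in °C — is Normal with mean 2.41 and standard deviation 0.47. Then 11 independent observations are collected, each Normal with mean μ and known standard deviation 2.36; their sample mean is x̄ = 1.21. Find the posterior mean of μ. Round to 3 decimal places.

Posterior mean ≈ 2.045

Prior precision 1/τ₀² = 1/0.47² = 4.52694; data precision n/σ² = 11/2.36² = 1.97501.
Posterior precision = 4.52694 + 1.97501 = 6.50194.
Posterior mean = (4.52694·2.41 + 1.97501·1.21) / 6.50194 = 2.045.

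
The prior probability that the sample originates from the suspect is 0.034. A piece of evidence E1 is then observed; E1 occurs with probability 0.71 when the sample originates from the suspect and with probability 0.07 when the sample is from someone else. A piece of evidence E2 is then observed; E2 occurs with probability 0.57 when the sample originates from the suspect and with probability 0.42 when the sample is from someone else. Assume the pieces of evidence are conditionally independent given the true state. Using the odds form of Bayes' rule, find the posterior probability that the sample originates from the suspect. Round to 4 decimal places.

Posterior probability ≈ 0.3264

Prior odds = 0.034/(1−0.034) = 0.035197.
Likelihood ratio for E1 = 0.71/0.07 = 10.143.
Likelihood ratio for E2 = 0.57/0.42 = 1.3571.
Posterior odds = prior odds × LR₁ × LR₂ = 0.48449.
Posterior probability = odds/(1+odds) = 0.48449/1.4845 = 0.3264.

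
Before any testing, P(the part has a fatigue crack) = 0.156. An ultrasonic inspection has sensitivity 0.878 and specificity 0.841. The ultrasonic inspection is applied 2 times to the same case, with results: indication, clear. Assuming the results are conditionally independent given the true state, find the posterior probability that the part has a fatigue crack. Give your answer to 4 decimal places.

Let H be the event that the part has a fatigue crack; start with P(H) = 0.156. P('indication'|H) = 0.878, P('indication'|¬H) = 0.159.
Update on result 1 ('indication'): P(H) ← 0.878·0.1560 / (0.878·0.1560 + 0.159·0.8440) = 0.13697/0.27116 = 0.5051.
Update on result 2 ('clear'): P(H) ← 0.122·0.5051 / (0.122·0.5051 + 0.841·0.4949) = 0.061624/0.47782 = 0.1290.

Posterior P(H) ≈ 0.1290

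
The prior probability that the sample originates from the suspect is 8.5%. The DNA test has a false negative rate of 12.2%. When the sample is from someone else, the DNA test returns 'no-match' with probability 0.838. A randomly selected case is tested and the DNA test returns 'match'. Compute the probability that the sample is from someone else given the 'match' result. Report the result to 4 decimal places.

Let H be the event that the sample originates from the suspect. P(H) = 0.085, so P(¬H) = 0.915. With E the 'match' result, P(E|H) = 0.878 and P(E|¬H) = 0.162.
P(E) = 0.878·0.085 + 0.162·0.915 = 0.074630 + 0.14823 = 0.22286.
By Bayes' theorem, P(H|E) = 0.074630 / 0.22286 = 0.3349. Hence P(¬H|E) = 1 − 0.3349 = 0.6651.

P(¬H | E) ≈ 0.6651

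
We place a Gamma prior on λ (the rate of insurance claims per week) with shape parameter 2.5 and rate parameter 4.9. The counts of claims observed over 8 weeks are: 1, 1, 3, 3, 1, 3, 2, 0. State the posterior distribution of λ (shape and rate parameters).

Total count ∑xᵢ = 14 over n = 8 weeks.
Gamma is conjugate to the Poisson likelihood: posterior is Gamma(shape = 2.5+14 = 16.5, rate = 4.9+8 = 12.9).

Posterior: Gamma(shape=16.5, rate=12.9)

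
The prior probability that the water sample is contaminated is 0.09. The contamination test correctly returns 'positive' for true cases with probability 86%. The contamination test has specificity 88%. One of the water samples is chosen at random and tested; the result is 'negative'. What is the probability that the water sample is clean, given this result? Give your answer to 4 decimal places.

Write H for 'the water sample is contaminated'. Prior odds H:¬H = 0.09/0.91 = 0.098901. For the 'negative' outcome, the likelihood ratio is 0.14/0.88 = 0.15909.
Posterior odds = 0.098901 × 0.15909 = 0.015734, so P(H|E) = 0.015734/(1+0.015734) = 0.0155. Then P(¬H|E) = 1 − 0.0155 = 0.9845.

P(¬H | E) ≈ 0.9845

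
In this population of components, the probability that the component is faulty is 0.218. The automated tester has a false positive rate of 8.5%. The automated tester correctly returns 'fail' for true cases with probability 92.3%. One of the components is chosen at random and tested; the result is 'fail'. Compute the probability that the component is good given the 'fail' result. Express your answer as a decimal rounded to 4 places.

Let H be the event that the component is faulty. P(H) = 0.218, so P(¬H) = 0.782. With E the 'fail' result, P(E|H) = 0.923 and P(E|¬H) = 0.085.
P(E) = 0.923·0.218 + 0.085·0.782 = 0.20121 + 0.066470 = 0.26768.
By Bayes' theorem, P(H|E) = 0.20121 / 0.26768 = 0.7517. Hence P(¬H|E) = 1 − 0.7517 = 0.2483.

P(¬H | E) ≈ 0.2483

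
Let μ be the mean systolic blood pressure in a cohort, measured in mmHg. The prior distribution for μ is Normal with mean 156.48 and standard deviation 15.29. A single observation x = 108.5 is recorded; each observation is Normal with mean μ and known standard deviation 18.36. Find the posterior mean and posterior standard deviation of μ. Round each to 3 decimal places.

Posterior mean ≈ 136.831; posterior SD ≈ 11.749

Prior precision 1/τ₀² = 1/15.29² = 0.00427745; data precision n/σ² = 1/18.36² = 0.00296657.
Posterior precision = 0.00427745 + 0.00296657 = 0.00724402, giving posterior SD = 1/√0.00724402 = 11.749.
Posterior mean = (0.00427745·156.48 + 0.00296657·108.5) / 0.00724402 = 136.831.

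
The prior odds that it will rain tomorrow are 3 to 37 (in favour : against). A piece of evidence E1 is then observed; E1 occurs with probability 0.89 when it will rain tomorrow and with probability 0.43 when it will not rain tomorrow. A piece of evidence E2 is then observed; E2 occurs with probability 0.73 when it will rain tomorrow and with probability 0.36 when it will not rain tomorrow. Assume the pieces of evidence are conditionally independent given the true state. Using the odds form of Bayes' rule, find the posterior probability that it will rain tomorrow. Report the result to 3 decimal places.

Prior odds = 3/37 = 0.081081.
Likelihood ratio for E1 = 0.89/0.43 = 2.0698.
Likelihood ratio for E2 = 0.73/0.36 = 2.0278.
Posterior odds = prior odds × LR₁ × LR₂ = 0.34030.
Posterior probability = odds/(1+odds) = 0.34030/1.3403 = 0.254.

Posterior probability ≈ 0.254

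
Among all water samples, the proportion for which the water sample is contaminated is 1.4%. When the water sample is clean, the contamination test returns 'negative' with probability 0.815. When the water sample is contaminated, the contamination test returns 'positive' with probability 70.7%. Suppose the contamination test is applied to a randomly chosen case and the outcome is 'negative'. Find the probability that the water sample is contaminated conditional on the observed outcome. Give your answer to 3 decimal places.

P(H | E) ≈ 0.005

Let H be the event that the water sample is contaminated. P(H) = 0.014, so P(¬H) = 0.986. With E the 'negative' result, P(E|H) = 0.293 and P(E|¬H) = 0.815.
P(E) = 0.293·0.014 + 0.815·0.986 = 0.0041020 + 0.80359 = 0.80769.
By Bayes' theorem, P(H|E) = 0.0041020 / 0.80769 = 0.005.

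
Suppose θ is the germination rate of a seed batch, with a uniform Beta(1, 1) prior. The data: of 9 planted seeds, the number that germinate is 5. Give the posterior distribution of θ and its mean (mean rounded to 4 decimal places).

Posterior: Beta(6, 5); mean ≈ 0.5455

Observing 5 successes and 4 failures updates Beta(1, 1) by adding the success and failure counts to the two shape parameters: α = 1+5 = 6, β = 1+4 = 5.
Posterior mean = α/(α+β) = 6/11 = 0.5455.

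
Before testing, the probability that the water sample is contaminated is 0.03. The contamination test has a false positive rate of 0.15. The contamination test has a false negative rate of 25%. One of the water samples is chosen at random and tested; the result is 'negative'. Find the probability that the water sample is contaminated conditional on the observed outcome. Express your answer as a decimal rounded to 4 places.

Let H be the event that the water sample is contaminated. P(H) = 0.03, so P(¬H) = 0.97. With E the 'negative' result, P(E|H) = 0.25 and P(E|¬H) = 0.85.
P(E) = 0.25·0.03 + 0.85·0.97 = 0.0075000 + 0.82450 = 0.83200.
By Bayes' theorem, P(H|E) = 0.0075000 / 0.83200 = 0.0090.

P(H | E) ≈ 0.0090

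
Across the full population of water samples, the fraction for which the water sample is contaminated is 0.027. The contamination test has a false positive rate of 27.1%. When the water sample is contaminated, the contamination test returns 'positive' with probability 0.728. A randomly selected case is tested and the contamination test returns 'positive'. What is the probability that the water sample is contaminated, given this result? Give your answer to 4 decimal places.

Let H be the event that the water sample is contaminated. P(H) = 0.027, so P(¬H) = 0.973. With E the 'positive' result, P(E|H) = 0.728 and P(E|¬H) = 0.271.
P(E) = 0.728·0.027 + 0.271·0.973 = 0.019656 + 0.26368 = 0.28334.
By Bayes' theorem, P(H|E) = 0.019656 / 0.28334 = 0.0694.

P(H | E) ≈ 0.0694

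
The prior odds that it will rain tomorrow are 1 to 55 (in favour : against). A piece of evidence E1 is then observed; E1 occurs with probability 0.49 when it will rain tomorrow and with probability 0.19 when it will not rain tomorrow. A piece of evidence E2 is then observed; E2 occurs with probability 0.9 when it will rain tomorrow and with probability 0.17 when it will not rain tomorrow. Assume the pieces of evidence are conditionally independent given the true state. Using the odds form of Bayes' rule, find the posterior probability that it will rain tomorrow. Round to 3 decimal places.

Prior odds = 1/55 = 0.018182.
Likelihood ratio for E1 = 0.49/0.19 = 2.5789.
Likelihood ratio for E2 = 0.9/0.17 = 5.2941.
Posterior odds = prior odds × LR₁ × LR₂ = 0.24824.
Posterior probability = odds/(1+odds) = 0.24824/1.2482 = 0.199.

Posterior probability ≈ 0.199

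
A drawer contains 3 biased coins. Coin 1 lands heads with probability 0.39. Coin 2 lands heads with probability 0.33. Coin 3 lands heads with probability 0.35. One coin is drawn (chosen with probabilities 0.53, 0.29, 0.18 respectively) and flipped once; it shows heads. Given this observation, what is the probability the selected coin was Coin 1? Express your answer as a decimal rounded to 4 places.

Posterior probability ≈ 0.5657

P(heads|C1) = 0.39; P(heads|C2) = 0.33; P(heads|C3) = 0.35.
Prior × likelihood for each source: 0.53·0.39=0.2067, 0.29·0.33=0.09570, 0.18·0.35=0.06300. Summing gives P(heads) = 0.36540.
P(Coin 1 | heads) = 0.2067 / 0.36540 = 0.5657.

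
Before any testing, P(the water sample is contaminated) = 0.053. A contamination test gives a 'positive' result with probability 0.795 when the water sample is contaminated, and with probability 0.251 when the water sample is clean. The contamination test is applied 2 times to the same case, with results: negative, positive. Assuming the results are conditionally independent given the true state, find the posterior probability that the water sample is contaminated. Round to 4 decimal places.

Posterior P(H) ≈ 0.0463

With H the event that the water sample is contaminated, the joint likelihood of the observed sequence is P(data|H) = 0.205·0.795 = 0.16298 and P(data|¬H) = 0.749·0.251 = 0.18800.
Bayes: P(H|data) = 0.053·0.16298 / (0.053·0.16298 + 0.947·0.18800) = 0.0086377/0.18667 = 0.0463.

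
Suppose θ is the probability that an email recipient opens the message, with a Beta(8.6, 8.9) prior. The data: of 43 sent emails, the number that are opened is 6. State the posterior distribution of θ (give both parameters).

Posterior: Beta(14.6, 45.9)

Observing 6 successes and 37 failures updates Beta(8.6, 8.9) by adding the success and failure counts to the two shape parameters: α = 8.6+6 = 14.6, β = 8.9+37 = 45.9.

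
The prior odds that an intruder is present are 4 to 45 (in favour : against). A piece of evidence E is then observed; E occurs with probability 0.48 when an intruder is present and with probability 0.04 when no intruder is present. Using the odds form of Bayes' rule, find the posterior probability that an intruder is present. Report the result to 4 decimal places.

Posterior probability ≈ 0.5161

Prior odds = 4/45 = 0.088889. In log-odds, ln(0.088889) = -2.4204.
Add log likelihood ratio: ln(12.000) = 2.4849.
Posterior log-odds = 0.064539, so posterior odds = exp(0.064539) = 1.0667. Converting, P(H|E) = 1.0667/2.0667 = 0.5161.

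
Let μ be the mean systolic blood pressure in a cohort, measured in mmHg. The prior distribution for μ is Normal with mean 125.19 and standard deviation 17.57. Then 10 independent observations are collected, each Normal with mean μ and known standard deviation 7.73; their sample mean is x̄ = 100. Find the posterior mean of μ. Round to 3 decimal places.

Prior precision 1/τ₀² = 1/17.57² = 0.00323934; data precision n/σ² = 10/7.73² = 0.167356.
Posterior precision = 0.00323934 + 0.167356 = 0.170595.
Posterior mean = (0.00323934·125.19 + 0.167356·100) / 0.170595 = 100.478.

Posterior mean ≈ 100.478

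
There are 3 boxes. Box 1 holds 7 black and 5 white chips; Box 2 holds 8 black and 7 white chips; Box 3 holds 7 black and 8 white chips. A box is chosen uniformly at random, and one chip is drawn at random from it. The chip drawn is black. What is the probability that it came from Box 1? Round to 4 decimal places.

Posterior probability ≈ 0.3684

P(black|Box 1) = 0.5833; P(black|Box 2) = 0.5333; P(black|Box 3) = 0.4667.
Prior × likelihood for each source: 0.333333·0.5833=0.1944, 0.333333·0.5333=0.1778, 0.333333·0.4667=0.1556. Summing gives P(black) = 0.52778.
P(Box 1 | black) = 0.1944 / 0.52778 = 0.3684.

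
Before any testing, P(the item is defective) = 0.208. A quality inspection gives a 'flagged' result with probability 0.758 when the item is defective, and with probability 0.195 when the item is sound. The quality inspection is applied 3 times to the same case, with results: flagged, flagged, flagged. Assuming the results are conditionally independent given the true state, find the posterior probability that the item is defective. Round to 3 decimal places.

Let H be the event that the item is defective; start with P(H) = 0.208. P('flagged'|H) = 0.758, P('flagged'|¬H) = 0.195.
Update on result 1 ('flagged'): P(H) ← 0.758·0.2080 / (0.758·0.2080 + 0.195·0.7920) = 0.15766/0.31210 = 0.5052.
Update on result 2 ('flagged'): P(H) ← 0.758·0.5052 / (0.758·0.5052 + 0.195·0.4948) = 0.38292/0.47941 = 0.7987.
Update on result 3 ('flagged'): P(H) ← 0.758·0.7987 / (0.758·0.7987 + 0.195·0.2013) = 0.60543/0.64468 = 0.9391.

Posterior P(H) ≈ 0.939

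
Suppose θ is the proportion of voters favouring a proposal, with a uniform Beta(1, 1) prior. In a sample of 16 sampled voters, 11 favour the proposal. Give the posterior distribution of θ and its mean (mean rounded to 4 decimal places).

The binomial likelihood is conjugate to the Beta prior: with 11 successes and 5 failures, the posterior is Beta(1+11, 1+5) = Beta(12, 6).
E[θ | data] = 12/(12+6) = 0.6667.

Posterior: Beta(12, 6); mean ≈ 0.6667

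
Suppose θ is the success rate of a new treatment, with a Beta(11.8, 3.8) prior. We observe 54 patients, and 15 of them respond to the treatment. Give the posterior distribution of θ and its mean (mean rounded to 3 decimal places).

Posterior: Beta(26.8, 42.8); mean ≈ 0.385

Observing 15 successes and 39 failures updates Beta(11.8, 3.8) by adding the success and failure counts to the two shape parameters: α = 11.8+15 = 26.8, β = 3.8+39 = 42.8.
E[θ | data] = 26.8/(26.8+42.8) = 0.385.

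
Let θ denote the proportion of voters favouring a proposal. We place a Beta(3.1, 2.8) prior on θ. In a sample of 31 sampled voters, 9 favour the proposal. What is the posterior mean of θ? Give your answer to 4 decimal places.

Observing 9 successes and 22 failures updates Beta(3.1, 2.8) by adding the success and failure counts to the two shape parameters: α = 3.1+9 = 12.1, β = 2.8+22 = 24.8.
E[θ | data] = 12.1/(12.1+24.8) = 0.3279.

Posterior mean ≈ 0.3279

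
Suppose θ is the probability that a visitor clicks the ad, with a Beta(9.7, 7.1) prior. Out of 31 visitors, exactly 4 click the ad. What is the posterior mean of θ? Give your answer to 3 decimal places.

Observing 4 successes and 27 failures updates Beta(9.7, 7.1) by adding the success and failure counts to the two shape parameters: α = 9.7+4 = 13.7, β = 7.1+27 = 34.1.
Posterior mean = α/(α+β) = 13.7/47.8 = 0.287.

Posterior mean ≈ 0.287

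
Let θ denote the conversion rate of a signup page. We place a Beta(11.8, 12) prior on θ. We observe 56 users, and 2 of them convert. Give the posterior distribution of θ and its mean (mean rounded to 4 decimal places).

Observing 2 successes and 54 failures updates Beta(11.8, 12) by adding the success and failure counts to the two shape parameters: α = 11.8+2 = 13.8, β = 12+54 = 66.
Posterior mean = α/(α+β) = 13.8/79.8 = 0.1729.

Posterior: Beta(13.8, 66); mean ≈ 0.1729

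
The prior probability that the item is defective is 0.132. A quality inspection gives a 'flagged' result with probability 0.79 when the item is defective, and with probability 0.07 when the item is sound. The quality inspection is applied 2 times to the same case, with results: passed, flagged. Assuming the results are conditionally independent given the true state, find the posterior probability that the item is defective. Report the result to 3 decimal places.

Let H be the event that the item is defective; start with P(H) = 0.132. P('flagged'|H) = 0.79, P('flagged'|¬H) = 0.07.
Update on result 1 ('passed'): P(H) ← 0.21·0.1320 / (0.21·0.1320 + 0.93·0.8680) = 0.027720/0.83496 = 0.0332.
Update on result 2 ('flagged'): P(H) ← 0.79·0.0332 / (0.79·0.0332 + 0.07·0.9668) = 0.026227/0.093903 = 0.2793.

Posterior P(H) ≈ 0.279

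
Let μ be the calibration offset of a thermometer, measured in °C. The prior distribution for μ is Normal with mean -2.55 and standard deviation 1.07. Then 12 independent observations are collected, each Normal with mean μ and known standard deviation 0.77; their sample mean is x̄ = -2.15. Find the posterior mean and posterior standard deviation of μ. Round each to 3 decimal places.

Prior precision 1/τ₀² = 1/1.07² = 0.873439; data precision n/σ² = 12/0.77² = 20.2395.
Posterior precision = 0.873439 + 20.2395 = 21.1129, giving posterior SD = 1/√21.1129 = 0.218.
Posterior mean = (0.873439·-2.55 + 20.2395·-2.15) / 21.1129 = -2.167.

Posterior mean ≈ -2.167; posterior SD ≈ 0.218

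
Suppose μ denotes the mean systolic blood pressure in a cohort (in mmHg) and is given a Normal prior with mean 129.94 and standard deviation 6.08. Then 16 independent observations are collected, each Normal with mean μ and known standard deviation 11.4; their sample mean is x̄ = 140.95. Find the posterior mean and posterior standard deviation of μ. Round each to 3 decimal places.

Posterior mean ≈ 138.967; posterior SD ≈ 2.581

Prior precision 1/τ₀² = 1/6.08² = 0.0270516; data precision n/σ² = 16/11.4² = 0.123115.
Posterior precision = 0.0270516 + 0.123115 = 0.150166, giving posterior SD = 1/√0.150166 = 2.581.
Posterior mean = (0.0270516·129.94 + 0.123115·140.95) / 0.150166 = 138.967.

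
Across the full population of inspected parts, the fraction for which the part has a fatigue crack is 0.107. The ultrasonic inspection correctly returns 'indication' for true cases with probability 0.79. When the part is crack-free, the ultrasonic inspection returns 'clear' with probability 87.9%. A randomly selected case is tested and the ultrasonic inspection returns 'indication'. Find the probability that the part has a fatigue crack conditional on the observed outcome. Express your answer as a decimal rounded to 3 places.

P(H | E) ≈ 0.439

Write H for 'the part has a fatigue crack'. Prior odds H:¬H = 0.107/0.893 = 0.11982. For the 'indication' outcome, the likelihood ratio is 0.79/0.121 = 6.5289.
Posterior odds = 0.11982 × 6.5289 = 0.78230, so P(H|E) = 0.78230/(1+0.78230) = 0.439.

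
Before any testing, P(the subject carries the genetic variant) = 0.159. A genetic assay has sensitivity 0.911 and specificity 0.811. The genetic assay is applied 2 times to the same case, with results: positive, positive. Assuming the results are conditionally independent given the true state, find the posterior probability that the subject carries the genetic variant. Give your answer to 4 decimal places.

Posterior P(H) ≈ 0.8146

Let H be the event that the subject carries the genetic variant; start with P(H) = 0.159. P('positive'|H) = 0.911, P('positive'|¬H) = 0.189.
Update on result 1 ('positive'): P(H) ← 0.911·0.1590 / (0.911·0.1590 + 0.189·0.8410) = 0.14485/0.30380 = 0.4768.
Update on result 2 ('positive'): P(H) ← 0.911·0.4768 / (0.911·0.4768 + 0.189·0.5232) = 0.43436/0.53325 = 0.8146.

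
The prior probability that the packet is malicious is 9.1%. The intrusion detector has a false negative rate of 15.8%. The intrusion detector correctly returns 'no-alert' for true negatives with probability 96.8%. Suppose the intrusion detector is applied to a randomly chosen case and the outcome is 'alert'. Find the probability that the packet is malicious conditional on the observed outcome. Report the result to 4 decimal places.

Write H for 'the packet is malicious'. Prior odds H:¬H = 0.091/0.909 = 0.10011. For the 'alert' outcome, the likelihood ratio is 0.842/0.032 = 26.312.
Posterior odds = 0.10011 × 26.312 = 2.6341, so P(H|E) = 2.6341/(1+2.6341) = 0.7248.

P(H | E) ≈ 0.7248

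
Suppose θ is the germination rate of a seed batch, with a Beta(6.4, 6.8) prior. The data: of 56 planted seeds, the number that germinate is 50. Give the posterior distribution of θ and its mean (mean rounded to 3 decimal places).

Posterior: Beta(56.4, 12.8); mean ≈ 0.815

Observing 50 successes and 6 failures updates Beta(6.4, 6.8) by adding the success and failure counts to the two shape parameters: α = 6.4+50 = 56.4, β = 6.8+6 = 12.8.
E[θ | data] = 56.4/(56.4+12.8) = 0.815.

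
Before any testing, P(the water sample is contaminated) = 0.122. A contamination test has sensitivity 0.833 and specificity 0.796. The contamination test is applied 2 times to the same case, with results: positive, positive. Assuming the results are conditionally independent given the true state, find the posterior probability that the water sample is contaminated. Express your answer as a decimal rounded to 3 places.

Let H be the event that the water sample is contaminated; start with P(H) = 0.122. P('positive'|H) = 0.833, P('positive'|¬H) = 0.204.
Update on result 1 ('positive'): P(H) ← 0.833·0.1220 / (0.833·0.1220 + 0.204·0.8780) = 0.10163/0.28074 = 0.3620.
Update on result 2 ('positive'): P(H) ← 0.833·0.3620 / (0.833·0.3620 + 0.204·0.6380) = 0.30154/0.43170 = 0.6985.

Posterior P(H) ≈ 0.699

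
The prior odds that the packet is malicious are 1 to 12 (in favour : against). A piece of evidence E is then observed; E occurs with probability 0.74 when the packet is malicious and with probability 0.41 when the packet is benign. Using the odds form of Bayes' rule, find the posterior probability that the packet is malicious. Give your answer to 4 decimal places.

Prior odds = 1/12 = 0.083333.
Likelihood ratio for E = 0.74/0.41 = 1.8049.
Posterior odds = prior odds × LR = 0.15041.
Posterior probability = odds/(1+odds) = 0.15041/1.1504 = 0.1307.

Posterior probability ≈ 0.1307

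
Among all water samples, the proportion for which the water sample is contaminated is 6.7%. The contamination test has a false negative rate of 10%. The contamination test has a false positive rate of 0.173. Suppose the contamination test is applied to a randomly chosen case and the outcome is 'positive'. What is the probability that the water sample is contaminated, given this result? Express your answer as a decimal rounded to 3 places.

P(H | E) ≈ 0.272

Write H for 'the water sample is contaminated'. Prior odds H:¬H = 0.067/0.933 = 0.071811. For the 'positive' outcome, the likelihood ratio is 0.9/0.173 = 5.2023.
Posterior odds = 0.071811 × 5.2023 = 0.37359, so P(H|E) = 0.37359/(1+0.37359) = 0.272.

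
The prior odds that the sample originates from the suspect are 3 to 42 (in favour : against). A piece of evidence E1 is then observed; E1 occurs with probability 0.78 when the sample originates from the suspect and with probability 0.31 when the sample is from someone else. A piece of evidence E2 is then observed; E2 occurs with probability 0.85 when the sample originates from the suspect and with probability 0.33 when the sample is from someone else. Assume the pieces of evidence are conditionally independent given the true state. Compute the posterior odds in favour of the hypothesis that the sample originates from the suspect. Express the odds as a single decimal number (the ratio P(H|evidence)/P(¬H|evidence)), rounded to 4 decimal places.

Prior odds = 3/42 = 0.071429.
Likelihood ratio for E1 = 0.78/0.31 = 2.5161.
Likelihood ratio for E2 = 0.85/0.33 = 2.5758.
Posterior odds = prior odds × LR₁ × LR₂ = 0.46292.

Posterior odds ≈ 0.4629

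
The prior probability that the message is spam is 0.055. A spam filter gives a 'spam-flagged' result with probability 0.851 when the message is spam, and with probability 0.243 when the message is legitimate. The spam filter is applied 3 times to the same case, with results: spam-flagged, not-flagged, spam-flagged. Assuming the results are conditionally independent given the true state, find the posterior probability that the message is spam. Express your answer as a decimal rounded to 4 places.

Posterior P(H) ≈ 0.1232

With H the event that the message is spam, the joint likelihood of the observed sequence is P(data|H) = 0.851·0.149·0.851 = 0.10791 and P(data|¬H) = 0.243·0.757·0.243 = 0.044700.
Bayes: P(H|data) = 0.055·0.10791 / (0.055·0.10791 + 0.945·0.044700) = 0.0059348/0.048176 = 0.1232.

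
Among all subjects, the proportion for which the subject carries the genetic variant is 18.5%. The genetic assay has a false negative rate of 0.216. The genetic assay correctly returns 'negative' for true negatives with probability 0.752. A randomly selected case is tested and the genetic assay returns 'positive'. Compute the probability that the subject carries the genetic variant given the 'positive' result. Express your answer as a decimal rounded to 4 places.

P(H | E) ≈ 0.4178

Write H for 'the subject carries the genetic variant'. Prior odds H:¬H = 0.185/0.815 = 0.22699. For the 'positive' outcome, the likelihood ratio is 0.784/0.248 = 3.1613.
Posterior odds = 0.22699 × 3.1613 = 0.71759, so P(H|E) = 0.71759/(1+0.71759) = 0.4178.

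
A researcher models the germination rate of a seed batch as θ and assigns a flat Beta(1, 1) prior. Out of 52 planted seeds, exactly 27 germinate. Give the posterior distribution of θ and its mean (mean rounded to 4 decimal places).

Posterior: Beta(28, 26); mean ≈ 0.5185

The binomial likelihood is conjugate to the Beta prior: with 27 successes and 25 failures, the posterior is Beta(1+27, 1+25) = Beta(28, 26).
Posterior mean = α/(α+β) = 28/54 = 0.5185.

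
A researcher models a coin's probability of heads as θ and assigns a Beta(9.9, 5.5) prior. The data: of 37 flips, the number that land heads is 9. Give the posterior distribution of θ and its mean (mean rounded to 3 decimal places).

Posterior: Beta(18.9, 33.5); mean ≈ 0.361

The binomial likelihood is conjugate to the Beta prior: with 9 successes and 28 failures, the posterior is Beta(9.9+9, 5.5+28) = Beta(18.9, 33.5).
Posterior mean = α/(α+β) = 18.9/52.4 = 0.361.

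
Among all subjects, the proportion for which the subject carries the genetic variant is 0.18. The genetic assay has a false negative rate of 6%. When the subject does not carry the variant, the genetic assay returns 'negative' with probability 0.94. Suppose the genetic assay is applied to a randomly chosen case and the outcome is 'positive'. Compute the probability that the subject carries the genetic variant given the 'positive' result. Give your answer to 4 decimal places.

Let H be the event that the subject carries the genetic variant. P(H) = 0.18, so P(¬H) = 0.82. With E the 'positive' result, P(E|H) = 0.94 and P(E|¬H) = 0.06.
P(E) = 0.94·0.18 + 0.06·0.82 = 0.16920 + 0.049200 = 0.21840.
By Bayes' theorem, P(H|E) = 0.16920 / 0.21840 = 0.7747.

P(H | E) ≈ 0.7747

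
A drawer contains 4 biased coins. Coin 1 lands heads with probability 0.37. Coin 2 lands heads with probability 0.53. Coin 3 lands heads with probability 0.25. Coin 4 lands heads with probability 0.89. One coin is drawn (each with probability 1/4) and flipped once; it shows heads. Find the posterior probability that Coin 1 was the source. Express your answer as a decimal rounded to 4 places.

Posterior probability ≈ 0.1814

Tabulate prior·likelihood by source: [1] prior 0.25, lik 0.37, product 0.09250; [2] prior 0.25, lik 0.53, product 0.1325; [3] prior 0.25, lik 0.25, product 0.06250; [4] prior 0.25, lik 0.89, product 0.2225.
Normalizing constant = 0.51000; the posterior for Coin 1 is its product over the sum, 0.09250/0.51000 = 0.1814.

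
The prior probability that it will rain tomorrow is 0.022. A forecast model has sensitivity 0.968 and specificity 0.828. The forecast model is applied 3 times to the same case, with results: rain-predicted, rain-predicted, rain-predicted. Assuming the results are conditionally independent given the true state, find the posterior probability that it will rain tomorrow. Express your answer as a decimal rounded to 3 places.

Posterior P(H) ≈ 0.800

With H the event that it will rain tomorrow, the joint likelihood of the observed sequence is P(data|H) = 0.968·0.968·0.968 = 0.90704 and P(data|¬H) = 0.172·0.172·0.172 = 0.0050884.
Bayes: P(H|data) = 0.022·0.90704 / (0.022·0.90704 + 0.978·0.0050884) = 0.019955/0.024931 = 0.8004.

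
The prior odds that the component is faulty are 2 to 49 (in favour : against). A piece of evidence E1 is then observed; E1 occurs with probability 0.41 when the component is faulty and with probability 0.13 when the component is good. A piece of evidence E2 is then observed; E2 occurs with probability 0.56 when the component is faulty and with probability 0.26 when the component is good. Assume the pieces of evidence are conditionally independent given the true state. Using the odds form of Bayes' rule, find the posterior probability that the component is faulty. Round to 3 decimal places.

Prior odds = 2/49 = 0.040816.
Likelihood ratio for E1 = 0.41/0.13 = 3.1538.
Likelihood ratio for E2 = 0.56/0.26 = 2.1538.
Posterior odds = prior odds × LR₁ × LR₂ = 0.27726.
Posterior probability = odds/(1+odds) = 0.27726/1.2773 = 0.217.

Posterior probability ≈ 0.217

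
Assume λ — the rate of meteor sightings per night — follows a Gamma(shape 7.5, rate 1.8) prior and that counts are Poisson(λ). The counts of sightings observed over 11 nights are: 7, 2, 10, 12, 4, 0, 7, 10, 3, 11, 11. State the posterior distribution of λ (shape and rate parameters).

Posterior: Gamma(shape=84.5, rate=12.8)

Total count ∑xᵢ = 77 over n = 11 nights.
Gamma is conjugate to the Poisson likelihood: posterior is Gamma(shape = 7.5+77 = 84.5, rate = 1.8+11 = 12.8).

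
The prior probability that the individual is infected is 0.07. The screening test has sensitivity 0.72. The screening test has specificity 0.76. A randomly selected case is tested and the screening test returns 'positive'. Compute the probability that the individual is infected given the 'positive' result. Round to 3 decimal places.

Let H be the event that the individual is infected. P(H) = 0.07, so P(¬H) = 0.93. With E the 'positive' result, P(E|H) = 0.72 and P(E|¬H) = 0.24.
P(E) = 0.72·0.07 + 0.24·0.93 = 0.050400 + 0.22320 = 0.27360.
By Bayes' theorem, P(H|E) = 0.050400 / 0.27360 = 0.184.

P(H | E) ≈ 0.184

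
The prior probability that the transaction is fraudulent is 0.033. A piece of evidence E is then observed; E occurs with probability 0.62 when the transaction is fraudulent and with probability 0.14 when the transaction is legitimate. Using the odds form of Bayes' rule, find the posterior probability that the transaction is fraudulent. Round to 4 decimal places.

Posterior probability ≈ 0.1313

Prior odds = 0.033/(1−0.033) = 0.034126. In log-odds, ln(0.034126) = -3.3777.
Add log likelihood ratio: ln(4.4286) = 1.4881.
Posterior log-odds = -1.8896, so posterior odds = exp(-1.8896) = 0.15113. Converting, P(H|E) = 0.15113/1.1511 = 0.1313.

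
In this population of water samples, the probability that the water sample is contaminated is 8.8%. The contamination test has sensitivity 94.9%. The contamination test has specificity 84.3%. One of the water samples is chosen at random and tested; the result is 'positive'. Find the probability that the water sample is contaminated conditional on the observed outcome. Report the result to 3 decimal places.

P(H | E) ≈ 0.368

Let H be the event that the water sample is contaminated. P(H) = 0.088, so P(¬H) = 0.912. With E the 'positive' result, P(E|H) = 0.949 and P(E|¬H) = 0.157.
P(E) = 0.949·0.088 + 0.157·0.912 = 0.083512 + 0.14318 = 0.22670.
By Bayes' theorem, P(H|E) = 0.083512 / 0.22670 = 0.368.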